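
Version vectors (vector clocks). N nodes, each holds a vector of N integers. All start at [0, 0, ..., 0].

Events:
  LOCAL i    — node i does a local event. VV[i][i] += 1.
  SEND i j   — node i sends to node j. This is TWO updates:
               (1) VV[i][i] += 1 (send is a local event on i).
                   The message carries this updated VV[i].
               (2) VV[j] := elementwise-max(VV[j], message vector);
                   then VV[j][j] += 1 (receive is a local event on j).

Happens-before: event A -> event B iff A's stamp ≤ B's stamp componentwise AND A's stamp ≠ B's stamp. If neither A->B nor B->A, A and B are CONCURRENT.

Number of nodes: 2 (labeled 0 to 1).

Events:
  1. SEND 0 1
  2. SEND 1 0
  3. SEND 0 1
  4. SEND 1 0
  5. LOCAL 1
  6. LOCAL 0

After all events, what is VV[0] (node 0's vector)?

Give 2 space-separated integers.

Initial: VV[0]=[0, 0]
Initial: VV[1]=[0, 0]
Event 1: SEND 0->1: VV[0][0]++ -> VV[0]=[1, 0], msg_vec=[1, 0]; VV[1]=max(VV[1],msg_vec) then VV[1][1]++ -> VV[1]=[1, 1]
Event 2: SEND 1->0: VV[1][1]++ -> VV[1]=[1, 2], msg_vec=[1, 2]; VV[0]=max(VV[0],msg_vec) then VV[0][0]++ -> VV[0]=[2, 2]
Event 3: SEND 0->1: VV[0][0]++ -> VV[0]=[3, 2], msg_vec=[3, 2]; VV[1]=max(VV[1],msg_vec) then VV[1][1]++ -> VV[1]=[3, 3]
Event 4: SEND 1->0: VV[1][1]++ -> VV[1]=[3, 4], msg_vec=[3, 4]; VV[0]=max(VV[0],msg_vec) then VV[0][0]++ -> VV[0]=[4, 4]
Event 5: LOCAL 1: VV[1][1]++ -> VV[1]=[3, 5]
Event 6: LOCAL 0: VV[0][0]++ -> VV[0]=[5, 4]
Final vectors: VV[0]=[5, 4]; VV[1]=[3, 5]

Answer: 5 4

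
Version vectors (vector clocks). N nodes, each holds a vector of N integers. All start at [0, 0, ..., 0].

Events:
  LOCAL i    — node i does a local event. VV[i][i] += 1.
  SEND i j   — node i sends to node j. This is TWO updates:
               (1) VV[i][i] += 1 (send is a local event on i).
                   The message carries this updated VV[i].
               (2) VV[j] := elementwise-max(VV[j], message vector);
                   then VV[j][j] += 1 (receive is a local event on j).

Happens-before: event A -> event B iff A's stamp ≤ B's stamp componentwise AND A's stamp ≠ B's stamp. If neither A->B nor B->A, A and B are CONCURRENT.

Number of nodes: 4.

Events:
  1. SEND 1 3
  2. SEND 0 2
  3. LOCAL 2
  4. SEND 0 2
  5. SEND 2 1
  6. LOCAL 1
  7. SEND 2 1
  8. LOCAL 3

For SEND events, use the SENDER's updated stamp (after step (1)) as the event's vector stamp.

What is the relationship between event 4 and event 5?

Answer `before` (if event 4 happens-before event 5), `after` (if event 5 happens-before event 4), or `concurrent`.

Answer: before

Derivation:
Initial: VV[0]=[0, 0, 0, 0]
Initial: VV[1]=[0, 0, 0, 0]
Initial: VV[2]=[0, 0, 0, 0]
Initial: VV[3]=[0, 0, 0, 0]
Event 1: SEND 1->3: VV[1][1]++ -> VV[1]=[0, 1, 0, 0], msg_vec=[0, 1, 0, 0]; VV[3]=max(VV[3],msg_vec) then VV[3][3]++ -> VV[3]=[0, 1, 0, 1]
Event 2: SEND 0->2: VV[0][0]++ -> VV[0]=[1, 0, 0, 0], msg_vec=[1, 0, 0, 0]; VV[2]=max(VV[2],msg_vec) then VV[2][2]++ -> VV[2]=[1, 0, 1, 0]
Event 3: LOCAL 2: VV[2][2]++ -> VV[2]=[1, 0, 2, 0]
Event 4: SEND 0->2: VV[0][0]++ -> VV[0]=[2, 0, 0, 0], msg_vec=[2, 0, 0, 0]; VV[2]=max(VV[2],msg_vec) then VV[2][2]++ -> VV[2]=[2, 0, 3, 0]
Event 5: SEND 2->1: VV[2][2]++ -> VV[2]=[2, 0, 4, 0], msg_vec=[2, 0, 4, 0]; VV[1]=max(VV[1],msg_vec) then VV[1][1]++ -> VV[1]=[2, 2, 4, 0]
Event 6: LOCAL 1: VV[1][1]++ -> VV[1]=[2, 3, 4, 0]
Event 7: SEND 2->1: VV[2][2]++ -> VV[2]=[2, 0, 5, 0], msg_vec=[2, 0, 5, 0]; VV[1]=max(VV[1],msg_vec) then VV[1][1]++ -> VV[1]=[2, 4, 5, 0]
Event 8: LOCAL 3: VV[3][3]++ -> VV[3]=[0, 1, 0, 2]
Event 4 stamp: [2, 0, 0, 0]
Event 5 stamp: [2, 0, 4, 0]
[2, 0, 0, 0] <= [2, 0, 4, 0]? True
[2, 0, 4, 0] <= [2, 0, 0, 0]? False
Relation: before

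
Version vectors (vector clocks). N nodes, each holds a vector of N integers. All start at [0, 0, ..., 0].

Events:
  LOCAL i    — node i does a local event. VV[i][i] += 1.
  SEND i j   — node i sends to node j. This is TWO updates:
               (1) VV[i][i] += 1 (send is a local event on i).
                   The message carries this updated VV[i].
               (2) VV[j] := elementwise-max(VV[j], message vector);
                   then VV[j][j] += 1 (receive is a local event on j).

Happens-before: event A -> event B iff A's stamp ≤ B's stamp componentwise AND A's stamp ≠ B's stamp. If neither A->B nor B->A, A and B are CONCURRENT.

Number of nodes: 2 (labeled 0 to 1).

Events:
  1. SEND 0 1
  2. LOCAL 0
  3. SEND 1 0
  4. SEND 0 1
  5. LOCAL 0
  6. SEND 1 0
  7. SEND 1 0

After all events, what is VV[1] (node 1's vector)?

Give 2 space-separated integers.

Answer: 4 5

Derivation:
Initial: VV[0]=[0, 0]
Initial: VV[1]=[0, 0]
Event 1: SEND 0->1: VV[0][0]++ -> VV[0]=[1, 0], msg_vec=[1, 0]; VV[1]=max(VV[1],msg_vec) then VV[1][1]++ -> VV[1]=[1, 1]
Event 2: LOCAL 0: VV[0][0]++ -> VV[0]=[2, 0]
Event 3: SEND 1->0: VV[1][1]++ -> VV[1]=[1, 2], msg_vec=[1, 2]; VV[0]=max(VV[0],msg_vec) then VV[0][0]++ -> VV[0]=[3, 2]
Event 4: SEND 0->1: VV[0][0]++ -> VV[0]=[4, 2], msg_vec=[4, 2]; VV[1]=max(VV[1],msg_vec) then VV[1][1]++ -> VV[1]=[4, 3]
Event 5: LOCAL 0: VV[0][0]++ -> VV[0]=[5, 2]
Event 6: SEND 1->0: VV[1][1]++ -> VV[1]=[4, 4], msg_vec=[4, 4]; VV[0]=max(VV[0],msg_vec) then VV[0][0]++ -> VV[0]=[6, 4]
Event 7: SEND 1->0: VV[1][1]++ -> VV[1]=[4, 5], msg_vec=[4, 5]; VV[0]=max(VV[0],msg_vec) then VV[0][0]++ -> VV[0]=[7, 5]
Final vectors: VV[0]=[7, 5]; VV[1]=[4, 5]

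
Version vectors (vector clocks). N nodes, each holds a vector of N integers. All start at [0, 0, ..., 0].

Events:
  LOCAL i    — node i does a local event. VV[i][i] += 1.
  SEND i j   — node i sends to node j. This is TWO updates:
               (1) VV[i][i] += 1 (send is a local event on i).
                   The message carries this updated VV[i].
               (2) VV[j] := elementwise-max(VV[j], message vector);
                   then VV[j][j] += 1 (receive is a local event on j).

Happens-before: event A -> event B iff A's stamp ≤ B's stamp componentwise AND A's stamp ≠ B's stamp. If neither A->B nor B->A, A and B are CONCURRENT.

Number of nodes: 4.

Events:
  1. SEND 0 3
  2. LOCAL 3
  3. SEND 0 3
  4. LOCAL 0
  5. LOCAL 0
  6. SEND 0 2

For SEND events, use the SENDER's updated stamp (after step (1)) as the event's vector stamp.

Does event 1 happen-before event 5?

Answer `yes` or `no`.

Initial: VV[0]=[0, 0, 0, 0]
Initial: VV[1]=[0, 0, 0, 0]
Initial: VV[2]=[0, 0, 0, 0]
Initial: VV[3]=[0, 0, 0, 0]
Event 1: SEND 0->3: VV[0][0]++ -> VV[0]=[1, 0, 0, 0], msg_vec=[1, 0, 0, 0]; VV[3]=max(VV[3],msg_vec) then VV[3][3]++ -> VV[3]=[1, 0, 0, 1]
Event 2: LOCAL 3: VV[3][3]++ -> VV[3]=[1, 0, 0, 2]
Event 3: SEND 0->3: VV[0][0]++ -> VV[0]=[2, 0, 0, 0], msg_vec=[2, 0, 0, 0]; VV[3]=max(VV[3],msg_vec) then VV[3][3]++ -> VV[3]=[2, 0, 0, 3]
Event 4: LOCAL 0: VV[0][0]++ -> VV[0]=[3, 0, 0, 0]
Event 5: LOCAL 0: VV[0][0]++ -> VV[0]=[4, 0, 0, 0]
Event 6: SEND 0->2: VV[0][0]++ -> VV[0]=[5, 0, 0, 0], msg_vec=[5, 0, 0, 0]; VV[2]=max(VV[2],msg_vec) then VV[2][2]++ -> VV[2]=[5, 0, 1, 0]
Event 1 stamp: [1, 0, 0, 0]
Event 5 stamp: [4, 0, 0, 0]
[1, 0, 0, 0] <= [4, 0, 0, 0]? True. Equal? False. Happens-before: True

Answer: yes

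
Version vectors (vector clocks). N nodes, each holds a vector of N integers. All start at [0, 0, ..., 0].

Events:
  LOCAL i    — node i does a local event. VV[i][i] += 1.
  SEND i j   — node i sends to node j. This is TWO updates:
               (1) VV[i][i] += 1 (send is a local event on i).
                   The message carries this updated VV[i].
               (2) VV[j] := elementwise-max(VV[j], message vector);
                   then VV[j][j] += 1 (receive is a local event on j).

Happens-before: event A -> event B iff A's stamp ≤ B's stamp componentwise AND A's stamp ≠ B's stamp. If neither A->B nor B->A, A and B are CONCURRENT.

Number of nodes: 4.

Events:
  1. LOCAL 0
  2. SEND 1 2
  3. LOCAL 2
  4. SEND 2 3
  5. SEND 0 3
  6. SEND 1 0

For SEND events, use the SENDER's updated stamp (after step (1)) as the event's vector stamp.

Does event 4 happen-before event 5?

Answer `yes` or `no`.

Answer: no

Derivation:
Initial: VV[0]=[0, 0, 0, 0]
Initial: VV[1]=[0, 0, 0, 0]
Initial: VV[2]=[0, 0, 0, 0]
Initial: VV[3]=[0, 0, 0, 0]
Event 1: LOCAL 0: VV[0][0]++ -> VV[0]=[1, 0, 0, 0]
Event 2: SEND 1->2: VV[1][1]++ -> VV[1]=[0, 1, 0, 0], msg_vec=[0, 1, 0, 0]; VV[2]=max(VV[2],msg_vec) then VV[2][2]++ -> VV[2]=[0, 1, 1, 0]
Event 3: LOCAL 2: VV[2][2]++ -> VV[2]=[0, 1, 2, 0]
Event 4: SEND 2->3: VV[2][2]++ -> VV[2]=[0, 1, 3, 0], msg_vec=[0, 1, 3, 0]; VV[3]=max(VV[3],msg_vec) then VV[3][3]++ -> VV[3]=[0, 1, 3, 1]
Event 5: SEND 0->3: VV[0][0]++ -> VV[0]=[2, 0, 0, 0], msg_vec=[2, 0, 0, 0]; VV[3]=max(VV[3],msg_vec) then VV[3][3]++ -> VV[3]=[2, 1, 3, 2]
Event 6: SEND 1->0: VV[1][1]++ -> VV[1]=[0, 2, 0, 0], msg_vec=[0, 2, 0, 0]; VV[0]=max(VV[0],msg_vec) then VV[0][0]++ -> VV[0]=[3, 2, 0, 0]
Event 4 stamp: [0, 1, 3, 0]
Event 5 stamp: [2, 0, 0, 0]
[0, 1, 3, 0] <= [2, 0, 0, 0]? False. Equal? False. Happens-before: False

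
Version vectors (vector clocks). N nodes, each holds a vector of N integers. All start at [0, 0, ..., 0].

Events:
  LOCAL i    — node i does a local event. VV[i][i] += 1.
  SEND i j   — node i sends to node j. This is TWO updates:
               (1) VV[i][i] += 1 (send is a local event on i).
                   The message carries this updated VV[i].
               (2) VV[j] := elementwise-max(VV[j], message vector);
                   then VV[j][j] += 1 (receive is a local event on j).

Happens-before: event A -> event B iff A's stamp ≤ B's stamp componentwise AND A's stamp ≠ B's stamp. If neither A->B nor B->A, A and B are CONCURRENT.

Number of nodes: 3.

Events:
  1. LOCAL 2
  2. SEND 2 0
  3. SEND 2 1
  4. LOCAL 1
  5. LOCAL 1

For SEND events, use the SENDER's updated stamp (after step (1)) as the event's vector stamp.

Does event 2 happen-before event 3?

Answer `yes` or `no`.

Answer: yes

Derivation:
Initial: VV[0]=[0, 0, 0]
Initial: VV[1]=[0, 0, 0]
Initial: VV[2]=[0, 0, 0]
Event 1: LOCAL 2: VV[2][2]++ -> VV[2]=[0, 0, 1]
Event 2: SEND 2->0: VV[2][2]++ -> VV[2]=[0, 0, 2], msg_vec=[0, 0, 2]; VV[0]=max(VV[0],msg_vec) then VV[0][0]++ -> VV[0]=[1, 0, 2]
Event 3: SEND 2->1: VV[2][2]++ -> VV[2]=[0, 0, 3], msg_vec=[0, 0, 3]; VV[1]=max(VV[1],msg_vec) then VV[1][1]++ -> VV[1]=[0, 1, 3]
Event 4: LOCAL 1: VV[1][1]++ -> VV[1]=[0, 2, 3]
Event 5: LOCAL 1: VV[1][1]++ -> VV[1]=[0, 3, 3]
Event 2 stamp: [0, 0, 2]
Event 3 stamp: [0, 0, 3]
[0, 0, 2] <= [0, 0, 3]? True. Equal? False. Happens-before: True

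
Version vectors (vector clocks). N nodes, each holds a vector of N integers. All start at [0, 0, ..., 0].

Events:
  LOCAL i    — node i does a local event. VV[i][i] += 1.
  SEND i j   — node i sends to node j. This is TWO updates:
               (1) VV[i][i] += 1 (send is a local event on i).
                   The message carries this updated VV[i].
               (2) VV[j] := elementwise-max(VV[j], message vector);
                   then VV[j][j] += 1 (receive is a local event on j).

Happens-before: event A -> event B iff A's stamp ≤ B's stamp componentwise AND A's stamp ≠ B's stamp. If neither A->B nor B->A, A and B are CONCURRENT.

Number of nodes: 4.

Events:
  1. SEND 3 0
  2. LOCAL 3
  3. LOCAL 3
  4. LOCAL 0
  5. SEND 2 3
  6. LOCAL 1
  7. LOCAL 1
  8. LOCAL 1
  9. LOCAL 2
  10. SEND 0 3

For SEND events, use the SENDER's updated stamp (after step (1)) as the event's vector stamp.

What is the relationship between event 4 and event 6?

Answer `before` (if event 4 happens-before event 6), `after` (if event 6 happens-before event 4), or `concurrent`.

Answer: concurrent

Derivation:
Initial: VV[0]=[0, 0, 0, 0]
Initial: VV[1]=[0, 0, 0, 0]
Initial: VV[2]=[0, 0, 0, 0]
Initial: VV[3]=[0, 0, 0, 0]
Event 1: SEND 3->0: VV[3][3]++ -> VV[3]=[0, 0, 0, 1], msg_vec=[0, 0, 0, 1]; VV[0]=max(VV[0],msg_vec) then VV[0][0]++ -> VV[0]=[1, 0, 0, 1]
Event 2: LOCAL 3: VV[3][3]++ -> VV[3]=[0, 0, 0, 2]
Event 3: LOCAL 3: VV[3][3]++ -> VV[3]=[0, 0, 0, 3]
Event 4: LOCAL 0: VV[0][0]++ -> VV[0]=[2, 0, 0, 1]
Event 5: SEND 2->3: VV[2][2]++ -> VV[2]=[0, 0, 1, 0], msg_vec=[0, 0, 1, 0]; VV[3]=max(VV[3],msg_vec) then VV[3][3]++ -> VV[3]=[0, 0, 1, 4]
Event 6: LOCAL 1: VV[1][1]++ -> VV[1]=[0, 1, 0, 0]
Event 7: LOCAL 1: VV[1][1]++ -> VV[1]=[0, 2, 0, 0]
Event 8: LOCAL 1: VV[1][1]++ -> VV[1]=[0, 3, 0, 0]
Event 9: LOCAL 2: VV[2][2]++ -> VV[2]=[0, 0, 2, 0]
Event 10: SEND 0->3: VV[0][0]++ -> VV[0]=[3, 0, 0, 1], msg_vec=[3, 0, 0, 1]; VV[3]=max(VV[3],msg_vec) then VV[3][3]++ -> VV[3]=[3, 0, 1, 5]
Event 4 stamp: [2, 0, 0, 1]
Event 6 stamp: [0, 1, 0, 0]
[2, 0, 0, 1] <= [0, 1, 0, 0]? False
[0, 1, 0, 0] <= [2, 0, 0, 1]? False
Relation: concurrent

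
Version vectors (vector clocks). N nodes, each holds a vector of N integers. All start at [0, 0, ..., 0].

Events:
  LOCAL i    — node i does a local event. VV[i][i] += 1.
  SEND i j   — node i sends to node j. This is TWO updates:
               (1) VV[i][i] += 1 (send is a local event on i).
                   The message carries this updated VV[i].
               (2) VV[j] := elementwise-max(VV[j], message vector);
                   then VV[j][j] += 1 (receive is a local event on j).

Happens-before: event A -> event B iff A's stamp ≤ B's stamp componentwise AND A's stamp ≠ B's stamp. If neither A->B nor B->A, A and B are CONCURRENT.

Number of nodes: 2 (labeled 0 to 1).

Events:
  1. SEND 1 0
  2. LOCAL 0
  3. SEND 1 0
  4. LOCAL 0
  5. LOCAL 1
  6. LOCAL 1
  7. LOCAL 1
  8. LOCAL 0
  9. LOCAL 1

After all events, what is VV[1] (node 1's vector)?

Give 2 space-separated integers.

Answer: 0 6

Derivation:
Initial: VV[0]=[0, 0]
Initial: VV[1]=[0, 0]
Event 1: SEND 1->0: VV[1][1]++ -> VV[1]=[0, 1], msg_vec=[0, 1]; VV[0]=max(VV[0],msg_vec) then VV[0][0]++ -> VV[0]=[1, 1]
Event 2: LOCAL 0: VV[0][0]++ -> VV[0]=[2, 1]
Event 3: SEND 1->0: VV[1][1]++ -> VV[1]=[0, 2], msg_vec=[0, 2]; VV[0]=max(VV[0],msg_vec) then VV[0][0]++ -> VV[0]=[3, 2]
Event 4: LOCAL 0: VV[0][0]++ -> VV[0]=[4, 2]
Event 5: LOCAL 1: VV[1][1]++ -> VV[1]=[0, 3]
Event 6: LOCAL 1: VV[1][1]++ -> VV[1]=[0, 4]
Event 7: LOCAL 1: VV[1][1]++ -> VV[1]=[0, 5]
Event 8: LOCAL 0: VV[0][0]++ -> VV[0]=[5, 2]
Event 9: LOCAL 1: VV[1][1]++ -> VV[1]=[0, 6]
Final vectors: VV[0]=[5, 2]; VV[1]=[0, 6]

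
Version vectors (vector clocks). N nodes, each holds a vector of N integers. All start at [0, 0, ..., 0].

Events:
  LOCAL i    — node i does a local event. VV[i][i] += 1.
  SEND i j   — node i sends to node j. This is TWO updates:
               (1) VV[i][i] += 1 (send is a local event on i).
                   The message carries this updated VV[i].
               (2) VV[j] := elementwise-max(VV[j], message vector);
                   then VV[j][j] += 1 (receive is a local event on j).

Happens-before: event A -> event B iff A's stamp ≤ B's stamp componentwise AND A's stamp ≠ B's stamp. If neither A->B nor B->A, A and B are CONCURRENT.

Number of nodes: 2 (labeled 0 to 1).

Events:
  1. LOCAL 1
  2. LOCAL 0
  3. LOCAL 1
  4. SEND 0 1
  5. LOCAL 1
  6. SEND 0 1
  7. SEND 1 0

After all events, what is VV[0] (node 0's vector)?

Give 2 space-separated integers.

Answer: 4 6

Derivation:
Initial: VV[0]=[0, 0]
Initial: VV[1]=[0, 0]
Event 1: LOCAL 1: VV[1][1]++ -> VV[1]=[0, 1]
Event 2: LOCAL 0: VV[0][0]++ -> VV[0]=[1, 0]
Event 3: LOCAL 1: VV[1][1]++ -> VV[1]=[0, 2]
Event 4: SEND 0->1: VV[0][0]++ -> VV[0]=[2, 0], msg_vec=[2, 0]; VV[1]=max(VV[1],msg_vec) then VV[1][1]++ -> VV[1]=[2, 3]
Event 5: LOCAL 1: VV[1][1]++ -> VV[1]=[2, 4]
Event 6: SEND 0->1: VV[0][0]++ -> VV[0]=[3, 0], msg_vec=[3, 0]; VV[1]=max(VV[1],msg_vec) then VV[1][1]++ -> VV[1]=[3, 5]
Event 7: SEND 1->0: VV[1][1]++ -> VV[1]=[3, 6], msg_vec=[3, 6]; VV[0]=max(VV[0],msg_vec) then VV[0][0]++ -> VV[0]=[4, 6]
Final vectors: VV[0]=[4, 6]; VV[1]=[3, 6]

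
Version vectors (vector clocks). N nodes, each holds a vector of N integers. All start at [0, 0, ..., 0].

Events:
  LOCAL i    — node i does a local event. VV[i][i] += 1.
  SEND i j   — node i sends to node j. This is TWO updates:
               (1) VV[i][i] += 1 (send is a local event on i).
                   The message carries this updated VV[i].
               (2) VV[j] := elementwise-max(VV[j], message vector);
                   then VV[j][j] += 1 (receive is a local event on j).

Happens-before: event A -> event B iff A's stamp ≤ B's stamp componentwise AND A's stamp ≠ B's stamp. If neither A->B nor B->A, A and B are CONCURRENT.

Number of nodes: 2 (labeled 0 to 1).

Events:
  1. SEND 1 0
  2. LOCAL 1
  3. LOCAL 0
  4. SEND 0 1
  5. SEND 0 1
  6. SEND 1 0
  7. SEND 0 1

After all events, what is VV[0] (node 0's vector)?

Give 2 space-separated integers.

Initial: VV[0]=[0, 0]
Initial: VV[1]=[0, 0]
Event 1: SEND 1->0: VV[1][1]++ -> VV[1]=[0, 1], msg_vec=[0, 1]; VV[0]=max(VV[0],msg_vec) then VV[0][0]++ -> VV[0]=[1, 1]
Event 2: LOCAL 1: VV[1][1]++ -> VV[1]=[0, 2]
Event 3: LOCAL 0: VV[0][0]++ -> VV[0]=[2, 1]
Event 4: SEND 0->1: VV[0][0]++ -> VV[0]=[3, 1], msg_vec=[3, 1]; VV[1]=max(VV[1],msg_vec) then VV[1][1]++ -> VV[1]=[3, 3]
Event 5: SEND 0->1: VV[0][0]++ -> VV[0]=[4, 1], msg_vec=[4, 1]; VV[1]=max(VV[1],msg_vec) then VV[1][1]++ -> VV[1]=[4, 4]
Event 6: SEND 1->0: VV[1][1]++ -> VV[1]=[4, 5], msg_vec=[4, 5]; VV[0]=max(VV[0],msg_vec) then VV[0][0]++ -> VV[0]=[5, 5]
Event 7: SEND 0->1: VV[0][0]++ -> VV[0]=[6, 5], msg_vec=[6, 5]; VV[1]=max(VV[1],msg_vec) then VV[1][1]++ -> VV[1]=[6, 6]
Final vectors: VV[0]=[6, 5]; VV[1]=[6, 6]

Answer: 6 5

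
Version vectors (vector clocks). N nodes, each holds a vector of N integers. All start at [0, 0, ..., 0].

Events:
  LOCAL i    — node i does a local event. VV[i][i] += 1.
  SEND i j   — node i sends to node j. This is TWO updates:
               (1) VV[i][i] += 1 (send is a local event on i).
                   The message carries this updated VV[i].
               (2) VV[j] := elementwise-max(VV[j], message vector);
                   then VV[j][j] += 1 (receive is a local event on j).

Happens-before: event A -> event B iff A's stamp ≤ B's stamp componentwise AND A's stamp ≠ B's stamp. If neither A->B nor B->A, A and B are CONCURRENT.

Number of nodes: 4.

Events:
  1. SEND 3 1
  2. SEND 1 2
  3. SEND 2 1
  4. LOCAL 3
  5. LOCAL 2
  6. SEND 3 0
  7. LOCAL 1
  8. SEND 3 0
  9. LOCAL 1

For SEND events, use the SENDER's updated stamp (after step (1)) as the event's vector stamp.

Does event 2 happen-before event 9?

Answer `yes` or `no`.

Answer: yes

Derivation:
Initial: VV[0]=[0, 0, 0, 0]
Initial: VV[1]=[0, 0, 0, 0]
Initial: VV[2]=[0, 0, 0, 0]
Initial: VV[3]=[0, 0, 0, 0]
Event 1: SEND 3->1: VV[3][3]++ -> VV[3]=[0, 0, 0, 1], msg_vec=[0, 0, 0, 1]; VV[1]=max(VV[1],msg_vec) then VV[1][1]++ -> VV[1]=[0, 1, 0, 1]
Event 2: SEND 1->2: VV[1][1]++ -> VV[1]=[0, 2, 0, 1], msg_vec=[0, 2, 0, 1]; VV[2]=max(VV[2],msg_vec) then VV[2][2]++ -> VV[2]=[0, 2, 1, 1]
Event 3: SEND 2->1: VV[2][2]++ -> VV[2]=[0, 2, 2, 1], msg_vec=[0, 2, 2, 1]; VV[1]=max(VV[1],msg_vec) then VV[1][1]++ -> VV[1]=[0, 3, 2, 1]
Event 4: LOCAL 3: VV[3][3]++ -> VV[3]=[0, 0, 0, 2]
Event 5: LOCAL 2: VV[2][2]++ -> VV[2]=[0, 2, 3, 1]
Event 6: SEND 3->0: VV[3][3]++ -> VV[3]=[0, 0, 0, 3], msg_vec=[0, 0, 0, 3]; VV[0]=max(VV[0],msg_vec) then VV[0][0]++ -> VV[0]=[1, 0, 0, 3]
Event 7: LOCAL 1: VV[1][1]++ -> VV[1]=[0, 4, 2, 1]
Event 8: SEND 3->0: VV[3][3]++ -> VV[3]=[0, 0, 0, 4], msg_vec=[0, 0, 0, 4]; VV[0]=max(VV[0],msg_vec) then VV[0][0]++ -> VV[0]=[2, 0, 0, 4]
Event 9: LOCAL 1: VV[1][1]++ -> VV[1]=[0, 5, 2, 1]
Event 2 stamp: [0, 2, 0, 1]
Event 9 stamp: [0, 5, 2, 1]
[0, 2, 0, 1] <= [0, 5, 2, 1]? True. Equal? False. Happens-before: True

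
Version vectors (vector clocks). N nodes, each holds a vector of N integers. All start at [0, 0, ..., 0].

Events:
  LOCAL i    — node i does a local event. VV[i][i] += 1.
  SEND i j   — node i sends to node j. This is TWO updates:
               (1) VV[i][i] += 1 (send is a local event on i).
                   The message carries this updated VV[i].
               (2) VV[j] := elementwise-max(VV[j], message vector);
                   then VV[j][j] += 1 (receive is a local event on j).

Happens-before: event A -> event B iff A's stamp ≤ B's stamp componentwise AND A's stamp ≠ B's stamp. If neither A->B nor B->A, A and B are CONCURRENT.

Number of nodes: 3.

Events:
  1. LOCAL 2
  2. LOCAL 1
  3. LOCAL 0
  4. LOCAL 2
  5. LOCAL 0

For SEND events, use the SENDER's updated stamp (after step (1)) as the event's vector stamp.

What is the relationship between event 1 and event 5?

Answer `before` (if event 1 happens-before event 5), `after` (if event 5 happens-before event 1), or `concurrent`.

Initial: VV[0]=[0, 0, 0]
Initial: VV[1]=[0, 0, 0]
Initial: VV[2]=[0, 0, 0]
Event 1: LOCAL 2: VV[2][2]++ -> VV[2]=[0, 0, 1]
Event 2: LOCAL 1: VV[1][1]++ -> VV[1]=[0, 1, 0]
Event 3: LOCAL 0: VV[0][0]++ -> VV[0]=[1, 0, 0]
Event 4: LOCAL 2: VV[2][2]++ -> VV[2]=[0, 0, 2]
Event 5: LOCAL 0: VV[0][0]++ -> VV[0]=[2, 0, 0]
Event 1 stamp: [0, 0, 1]
Event 5 stamp: [2, 0, 0]
[0, 0, 1] <= [2, 0, 0]? False
[2, 0, 0] <= [0, 0, 1]? False
Relation: concurrent

Answer: concurrent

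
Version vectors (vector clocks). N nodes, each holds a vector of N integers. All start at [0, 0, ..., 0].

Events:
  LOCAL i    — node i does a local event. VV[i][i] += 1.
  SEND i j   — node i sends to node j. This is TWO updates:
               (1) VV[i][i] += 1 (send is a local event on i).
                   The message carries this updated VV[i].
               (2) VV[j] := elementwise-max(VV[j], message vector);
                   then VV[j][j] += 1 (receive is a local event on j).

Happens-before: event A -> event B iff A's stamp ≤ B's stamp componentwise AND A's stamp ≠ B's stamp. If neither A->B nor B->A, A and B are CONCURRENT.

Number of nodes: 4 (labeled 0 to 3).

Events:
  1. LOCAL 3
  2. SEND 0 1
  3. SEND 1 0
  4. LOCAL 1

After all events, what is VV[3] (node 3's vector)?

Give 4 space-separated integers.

Initial: VV[0]=[0, 0, 0, 0]
Initial: VV[1]=[0, 0, 0, 0]
Initial: VV[2]=[0, 0, 0, 0]
Initial: VV[3]=[0, 0, 0, 0]
Event 1: LOCAL 3: VV[3][3]++ -> VV[3]=[0, 0, 0, 1]
Event 2: SEND 0->1: VV[0][0]++ -> VV[0]=[1, 0, 0, 0], msg_vec=[1, 0, 0, 0]; VV[1]=max(VV[1],msg_vec) then VV[1][1]++ -> VV[1]=[1, 1, 0, 0]
Event 3: SEND 1->0: VV[1][1]++ -> VV[1]=[1, 2, 0, 0], msg_vec=[1, 2, 0, 0]; VV[0]=max(VV[0],msg_vec) then VV[0][0]++ -> VV[0]=[2, 2, 0, 0]
Event 4: LOCAL 1: VV[1][1]++ -> VV[1]=[1, 3, 0, 0]
Final vectors: VV[0]=[2, 2, 0, 0]; VV[1]=[1, 3, 0, 0]; VV[2]=[0, 0, 0, 0]; VV[3]=[0, 0, 0, 1]

Answer: 0 0 0 1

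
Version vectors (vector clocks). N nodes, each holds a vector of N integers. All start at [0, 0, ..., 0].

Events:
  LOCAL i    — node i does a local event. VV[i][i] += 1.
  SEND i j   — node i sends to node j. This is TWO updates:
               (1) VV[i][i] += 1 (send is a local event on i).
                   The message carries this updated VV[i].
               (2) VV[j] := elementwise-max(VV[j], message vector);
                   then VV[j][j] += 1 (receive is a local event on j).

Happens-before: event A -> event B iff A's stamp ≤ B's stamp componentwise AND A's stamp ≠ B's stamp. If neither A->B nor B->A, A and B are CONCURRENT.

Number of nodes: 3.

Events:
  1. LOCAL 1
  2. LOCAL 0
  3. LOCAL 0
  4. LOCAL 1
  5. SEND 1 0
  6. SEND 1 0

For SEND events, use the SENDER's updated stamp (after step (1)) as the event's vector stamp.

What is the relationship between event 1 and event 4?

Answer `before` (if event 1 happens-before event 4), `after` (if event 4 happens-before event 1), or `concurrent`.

Answer: before

Derivation:
Initial: VV[0]=[0, 0, 0]
Initial: VV[1]=[0, 0, 0]
Initial: VV[2]=[0, 0, 0]
Event 1: LOCAL 1: VV[1][1]++ -> VV[1]=[0, 1, 0]
Event 2: LOCAL 0: VV[0][0]++ -> VV[0]=[1, 0, 0]
Event 3: LOCAL 0: VV[0][0]++ -> VV[0]=[2, 0, 0]
Event 4: LOCAL 1: VV[1][1]++ -> VV[1]=[0, 2, 0]
Event 5: SEND 1->0: VV[1][1]++ -> VV[1]=[0, 3, 0], msg_vec=[0, 3, 0]; VV[0]=max(VV[0],msg_vec) then VV[0][0]++ -> VV[0]=[3, 3, 0]
Event 6: SEND 1->0: VV[1][1]++ -> VV[1]=[0, 4, 0], msg_vec=[0, 4, 0]; VV[0]=max(VV[0],msg_vec) then VV[0][0]++ -> VV[0]=[4, 4, 0]
Event 1 stamp: [0, 1, 0]
Event 4 stamp: [0, 2, 0]
[0, 1, 0] <= [0, 2, 0]? True
[0, 2, 0] <= [0, 1, 0]? False
Relation: before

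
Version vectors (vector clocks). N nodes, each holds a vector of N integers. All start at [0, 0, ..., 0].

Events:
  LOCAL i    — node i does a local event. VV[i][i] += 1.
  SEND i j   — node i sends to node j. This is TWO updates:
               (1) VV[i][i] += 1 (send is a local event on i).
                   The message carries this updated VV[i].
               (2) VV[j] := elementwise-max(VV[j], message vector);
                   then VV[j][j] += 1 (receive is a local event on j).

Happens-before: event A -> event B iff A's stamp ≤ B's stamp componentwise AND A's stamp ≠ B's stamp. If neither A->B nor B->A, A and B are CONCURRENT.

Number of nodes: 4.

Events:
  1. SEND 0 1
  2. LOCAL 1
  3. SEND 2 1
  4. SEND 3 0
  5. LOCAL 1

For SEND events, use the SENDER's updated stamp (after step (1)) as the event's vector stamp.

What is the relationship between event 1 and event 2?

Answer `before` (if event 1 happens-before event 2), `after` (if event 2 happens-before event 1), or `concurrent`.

Answer: before

Derivation:
Initial: VV[0]=[0, 0, 0, 0]
Initial: VV[1]=[0, 0, 0, 0]
Initial: VV[2]=[0, 0, 0, 0]
Initial: VV[3]=[0, 0, 0, 0]
Event 1: SEND 0->1: VV[0][0]++ -> VV[0]=[1, 0, 0, 0], msg_vec=[1, 0, 0, 0]; VV[1]=max(VV[1],msg_vec) then VV[1][1]++ -> VV[1]=[1, 1, 0, 0]
Event 2: LOCAL 1: VV[1][1]++ -> VV[1]=[1, 2, 0, 0]
Event 3: SEND 2->1: VV[2][2]++ -> VV[2]=[0, 0, 1, 0], msg_vec=[0, 0, 1, 0]; VV[1]=max(VV[1],msg_vec) then VV[1][1]++ -> VV[1]=[1, 3, 1, 0]
Event 4: SEND 3->0: VV[3][3]++ -> VV[3]=[0, 0, 0, 1], msg_vec=[0, 0, 0, 1]; VV[0]=max(VV[0],msg_vec) then VV[0][0]++ -> VV[0]=[2, 0, 0, 1]
Event 5: LOCAL 1: VV[1][1]++ -> VV[1]=[1, 4, 1, 0]
Event 1 stamp: [1, 0, 0, 0]
Event 2 stamp: [1, 2, 0, 0]
[1, 0, 0, 0] <= [1, 2, 0, 0]? True
[1, 2, 0, 0] <= [1, 0, 0, 0]? False
Relation: before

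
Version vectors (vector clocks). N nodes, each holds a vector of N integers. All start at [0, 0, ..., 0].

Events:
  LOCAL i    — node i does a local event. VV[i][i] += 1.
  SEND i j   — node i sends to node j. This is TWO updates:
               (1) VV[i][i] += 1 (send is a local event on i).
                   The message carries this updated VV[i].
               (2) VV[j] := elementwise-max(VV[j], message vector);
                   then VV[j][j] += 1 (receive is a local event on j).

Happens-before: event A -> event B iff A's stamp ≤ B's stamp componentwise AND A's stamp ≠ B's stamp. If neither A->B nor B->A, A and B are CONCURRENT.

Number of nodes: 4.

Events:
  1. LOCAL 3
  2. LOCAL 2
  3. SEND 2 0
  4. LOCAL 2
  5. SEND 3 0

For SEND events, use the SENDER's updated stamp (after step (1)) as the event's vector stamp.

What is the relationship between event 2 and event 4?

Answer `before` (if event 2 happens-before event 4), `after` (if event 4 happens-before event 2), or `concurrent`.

Initial: VV[0]=[0, 0, 0, 0]
Initial: VV[1]=[0, 0, 0, 0]
Initial: VV[2]=[0, 0, 0, 0]
Initial: VV[3]=[0, 0, 0, 0]
Event 1: LOCAL 3: VV[3][3]++ -> VV[3]=[0, 0, 0, 1]
Event 2: LOCAL 2: VV[2][2]++ -> VV[2]=[0, 0, 1, 0]
Event 3: SEND 2->0: VV[2][2]++ -> VV[2]=[0, 0, 2, 0], msg_vec=[0, 0, 2, 0]; VV[0]=max(VV[0],msg_vec) then VV[0][0]++ -> VV[0]=[1, 0, 2, 0]
Event 4: LOCAL 2: VV[2][2]++ -> VV[2]=[0, 0, 3, 0]
Event 5: SEND 3->0: VV[3][3]++ -> VV[3]=[0, 0, 0, 2], msg_vec=[0, 0, 0, 2]; VV[0]=max(VV[0],msg_vec) then VV[0][0]++ -> VV[0]=[2, 0, 2, 2]
Event 2 stamp: [0, 0, 1, 0]
Event 4 stamp: [0, 0, 3, 0]
[0, 0, 1, 0] <= [0, 0, 3, 0]? True
[0, 0, 3, 0] <= [0, 0, 1, 0]? False
Relation: before

Answer: before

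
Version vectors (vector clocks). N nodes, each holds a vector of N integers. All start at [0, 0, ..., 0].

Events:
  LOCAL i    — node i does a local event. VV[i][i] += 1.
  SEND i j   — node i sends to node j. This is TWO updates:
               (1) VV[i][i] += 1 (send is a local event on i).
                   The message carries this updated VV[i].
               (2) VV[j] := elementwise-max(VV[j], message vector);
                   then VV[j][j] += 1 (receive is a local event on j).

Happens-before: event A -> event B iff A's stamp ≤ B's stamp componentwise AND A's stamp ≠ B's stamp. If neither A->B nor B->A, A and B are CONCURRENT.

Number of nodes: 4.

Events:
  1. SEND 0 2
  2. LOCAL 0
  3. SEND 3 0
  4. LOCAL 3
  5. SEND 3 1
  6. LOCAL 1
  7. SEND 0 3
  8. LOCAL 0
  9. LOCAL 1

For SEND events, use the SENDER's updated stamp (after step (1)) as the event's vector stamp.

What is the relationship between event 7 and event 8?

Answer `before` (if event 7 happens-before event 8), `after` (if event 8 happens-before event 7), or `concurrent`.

Initial: VV[0]=[0, 0, 0, 0]
Initial: VV[1]=[0, 0, 0, 0]
Initial: VV[2]=[0, 0, 0, 0]
Initial: VV[3]=[0, 0, 0, 0]
Event 1: SEND 0->2: VV[0][0]++ -> VV[0]=[1, 0, 0, 0], msg_vec=[1, 0, 0, 0]; VV[2]=max(VV[2],msg_vec) then VV[2][2]++ -> VV[2]=[1, 0, 1, 0]
Event 2: LOCAL 0: VV[0][0]++ -> VV[0]=[2, 0, 0, 0]
Event 3: SEND 3->0: VV[3][3]++ -> VV[3]=[0, 0, 0, 1], msg_vec=[0, 0, 0, 1]; VV[0]=max(VV[0],msg_vec) then VV[0][0]++ -> VV[0]=[3, 0, 0, 1]
Event 4: LOCAL 3: VV[3][3]++ -> VV[3]=[0, 0, 0, 2]
Event 5: SEND 3->1: VV[3][3]++ -> VV[3]=[0, 0, 0, 3], msg_vec=[0, 0, 0, 3]; VV[1]=max(VV[1],msg_vec) then VV[1][1]++ -> VV[1]=[0, 1, 0, 3]
Event 6: LOCAL 1: VV[1][1]++ -> VV[1]=[0, 2, 0, 3]
Event 7: SEND 0->3: VV[0][0]++ -> VV[0]=[4, 0, 0, 1], msg_vec=[4, 0, 0, 1]; VV[3]=max(VV[3],msg_vec) then VV[3][3]++ -> VV[3]=[4, 0, 0, 4]
Event 8: LOCAL 0: VV[0][0]++ -> VV[0]=[5, 0, 0, 1]
Event 9: LOCAL 1: VV[1][1]++ -> VV[1]=[0, 3, 0, 3]
Event 7 stamp: [4, 0, 0, 1]
Event 8 stamp: [5, 0, 0, 1]
[4, 0, 0, 1] <= [5, 0, 0, 1]? True
[5, 0, 0, 1] <= [4, 0, 0, 1]? False
Relation: before

Answer: before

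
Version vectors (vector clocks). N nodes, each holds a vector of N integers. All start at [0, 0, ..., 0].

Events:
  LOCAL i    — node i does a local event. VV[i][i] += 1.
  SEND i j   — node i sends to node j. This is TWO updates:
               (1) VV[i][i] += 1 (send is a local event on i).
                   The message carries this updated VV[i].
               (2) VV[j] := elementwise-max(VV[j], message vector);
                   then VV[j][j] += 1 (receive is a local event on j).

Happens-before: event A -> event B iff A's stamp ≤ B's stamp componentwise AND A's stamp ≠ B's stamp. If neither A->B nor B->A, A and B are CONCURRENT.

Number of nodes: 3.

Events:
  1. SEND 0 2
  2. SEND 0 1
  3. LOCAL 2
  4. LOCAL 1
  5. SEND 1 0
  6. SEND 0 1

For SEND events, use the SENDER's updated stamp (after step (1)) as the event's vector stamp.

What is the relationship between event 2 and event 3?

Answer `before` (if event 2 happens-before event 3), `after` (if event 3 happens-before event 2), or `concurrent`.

Initial: VV[0]=[0, 0, 0]
Initial: VV[1]=[0, 0, 0]
Initial: VV[2]=[0, 0, 0]
Event 1: SEND 0->2: VV[0][0]++ -> VV[0]=[1, 0, 0], msg_vec=[1, 0, 0]; VV[2]=max(VV[2],msg_vec) then VV[2][2]++ -> VV[2]=[1, 0, 1]
Event 2: SEND 0->1: VV[0][0]++ -> VV[0]=[2, 0, 0], msg_vec=[2, 0, 0]; VV[1]=max(VV[1],msg_vec) then VV[1][1]++ -> VV[1]=[2, 1, 0]
Event 3: LOCAL 2: VV[2][2]++ -> VV[2]=[1, 0, 2]
Event 4: LOCAL 1: VV[1][1]++ -> VV[1]=[2, 2, 0]
Event 5: SEND 1->0: VV[1][1]++ -> VV[1]=[2, 3, 0], msg_vec=[2, 3, 0]; VV[0]=max(VV[0],msg_vec) then VV[0][0]++ -> VV[0]=[3, 3, 0]
Event 6: SEND 0->1: VV[0][0]++ -> VV[0]=[4, 3, 0], msg_vec=[4, 3, 0]; VV[1]=max(VV[1],msg_vec) then VV[1][1]++ -> VV[1]=[4, 4, 0]
Event 2 stamp: [2, 0, 0]
Event 3 stamp: [1, 0, 2]
[2, 0, 0] <= [1, 0, 2]? False
[1, 0, 2] <= [2, 0, 0]? False
Relation: concurrent

Answer: concurrent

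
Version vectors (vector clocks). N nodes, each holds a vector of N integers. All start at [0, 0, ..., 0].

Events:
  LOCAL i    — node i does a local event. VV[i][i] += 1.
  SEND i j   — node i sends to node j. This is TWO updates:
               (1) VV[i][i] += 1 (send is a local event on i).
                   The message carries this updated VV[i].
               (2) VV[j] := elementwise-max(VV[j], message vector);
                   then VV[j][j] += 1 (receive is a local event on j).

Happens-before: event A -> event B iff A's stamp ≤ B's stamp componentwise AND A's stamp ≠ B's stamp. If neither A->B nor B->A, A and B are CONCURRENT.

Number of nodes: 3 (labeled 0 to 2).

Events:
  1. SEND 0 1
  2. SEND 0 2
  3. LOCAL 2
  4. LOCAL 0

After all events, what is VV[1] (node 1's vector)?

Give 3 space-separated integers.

Initial: VV[0]=[0, 0, 0]
Initial: VV[1]=[0, 0, 0]
Initial: VV[2]=[0, 0, 0]
Event 1: SEND 0->1: VV[0][0]++ -> VV[0]=[1, 0, 0], msg_vec=[1, 0, 0]; VV[1]=max(VV[1],msg_vec) then VV[1][1]++ -> VV[1]=[1, 1, 0]
Event 2: SEND 0->2: VV[0][0]++ -> VV[0]=[2, 0, 0], msg_vec=[2, 0, 0]; VV[2]=max(VV[2],msg_vec) then VV[2][2]++ -> VV[2]=[2, 0, 1]
Event 3: LOCAL 2: VV[2][2]++ -> VV[2]=[2, 0, 2]
Event 4: LOCAL 0: VV[0][0]++ -> VV[0]=[3, 0, 0]
Final vectors: VV[0]=[3, 0, 0]; VV[1]=[1, 1, 0]; VV[2]=[2, 0, 2]

Answer: 1 1 0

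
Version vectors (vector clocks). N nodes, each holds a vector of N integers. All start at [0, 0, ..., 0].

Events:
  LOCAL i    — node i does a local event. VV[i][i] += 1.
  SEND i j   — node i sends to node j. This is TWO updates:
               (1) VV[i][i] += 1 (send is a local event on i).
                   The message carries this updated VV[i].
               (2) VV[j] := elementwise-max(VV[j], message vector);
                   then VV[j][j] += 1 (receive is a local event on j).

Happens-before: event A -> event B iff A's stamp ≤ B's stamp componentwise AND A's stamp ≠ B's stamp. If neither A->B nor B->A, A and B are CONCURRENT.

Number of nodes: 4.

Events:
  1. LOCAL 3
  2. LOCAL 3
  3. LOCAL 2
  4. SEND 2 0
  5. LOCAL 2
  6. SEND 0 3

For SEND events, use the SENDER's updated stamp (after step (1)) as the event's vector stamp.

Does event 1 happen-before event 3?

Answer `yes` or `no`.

Initial: VV[0]=[0, 0, 0, 0]
Initial: VV[1]=[0, 0, 0, 0]
Initial: VV[2]=[0, 0, 0, 0]
Initial: VV[3]=[0, 0, 0, 0]
Event 1: LOCAL 3: VV[3][3]++ -> VV[3]=[0, 0, 0, 1]
Event 2: LOCAL 3: VV[3][3]++ -> VV[3]=[0, 0, 0, 2]
Event 3: LOCAL 2: VV[2][2]++ -> VV[2]=[0, 0, 1, 0]
Event 4: SEND 2->0: VV[2][2]++ -> VV[2]=[0, 0, 2, 0], msg_vec=[0, 0, 2, 0]; VV[0]=max(VV[0],msg_vec) then VV[0][0]++ -> VV[0]=[1, 0, 2, 0]
Event 5: LOCAL 2: VV[2][2]++ -> VV[2]=[0, 0, 3, 0]
Event 6: SEND 0->3: VV[0][0]++ -> VV[0]=[2, 0, 2, 0], msg_vec=[2, 0, 2, 0]; VV[3]=max(VV[3],msg_vec) then VV[3][3]++ -> VV[3]=[2, 0, 2, 3]
Event 1 stamp: [0, 0, 0, 1]
Event 3 stamp: [0, 0, 1, 0]
[0, 0, 0, 1] <= [0, 0, 1, 0]? False. Equal? False. Happens-before: False

Answer: no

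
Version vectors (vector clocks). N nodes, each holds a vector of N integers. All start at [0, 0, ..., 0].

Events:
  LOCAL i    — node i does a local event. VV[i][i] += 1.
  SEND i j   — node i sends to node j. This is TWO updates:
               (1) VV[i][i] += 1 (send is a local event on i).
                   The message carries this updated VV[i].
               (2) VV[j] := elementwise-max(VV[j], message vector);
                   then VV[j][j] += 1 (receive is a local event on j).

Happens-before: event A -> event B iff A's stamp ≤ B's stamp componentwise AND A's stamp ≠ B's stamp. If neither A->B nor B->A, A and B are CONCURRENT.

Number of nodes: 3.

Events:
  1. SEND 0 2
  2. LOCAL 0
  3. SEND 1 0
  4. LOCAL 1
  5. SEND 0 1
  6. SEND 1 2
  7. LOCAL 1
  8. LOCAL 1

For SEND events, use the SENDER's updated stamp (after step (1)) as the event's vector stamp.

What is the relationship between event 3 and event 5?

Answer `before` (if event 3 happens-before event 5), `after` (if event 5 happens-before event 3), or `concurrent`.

Answer: before

Derivation:
Initial: VV[0]=[0, 0, 0]
Initial: VV[1]=[0, 0, 0]
Initial: VV[2]=[0, 0, 0]
Event 1: SEND 0->2: VV[0][0]++ -> VV[0]=[1, 0, 0], msg_vec=[1, 0, 0]; VV[2]=max(VV[2],msg_vec) then VV[2][2]++ -> VV[2]=[1, 0, 1]
Event 2: LOCAL 0: VV[0][0]++ -> VV[0]=[2, 0, 0]
Event 3: SEND 1->0: VV[1][1]++ -> VV[1]=[0, 1, 0], msg_vec=[0, 1, 0]; VV[0]=max(VV[0],msg_vec) then VV[0][0]++ -> VV[0]=[3, 1, 0]
Event 4: LOCAL 1: VV[1][1]++ -> VV[1]=[0, 2, 0]
Event 5: SEND 0->1: VV[0][0]++ -> VV[0]=[4, 1, 0], msg_vec=[4, 1, 0]; VV[1]=max(VV[1],msg_vec) then VV[1][1]++ -> VV[1]=[4, 3, 0]
Event 6: SEND 1->2: VV[1][1]++ -> VV[1]=[4, 4, 0], msg_vec=[4, 4, 0]; VV[2]=max(VV[2],msg_vec) then VV[2][2]++ -> VV[2]=[4, 4, 2]
Event 7: LOCAL 1: VV[1][1]++ -> VV[1]=[4, 5, 0]
Event 8: LOCAL 1: VV[1][1]++ -> VV[1]=[4, 6, 0]
Event 3 stamp: [0, 1, 0]
Event 5 stamp: [4, 1, 0]
[0, 1, 0] <= [4, 1, 0]? True
[4, 1, 0] <= [0, 1, 0]? False
Relation: before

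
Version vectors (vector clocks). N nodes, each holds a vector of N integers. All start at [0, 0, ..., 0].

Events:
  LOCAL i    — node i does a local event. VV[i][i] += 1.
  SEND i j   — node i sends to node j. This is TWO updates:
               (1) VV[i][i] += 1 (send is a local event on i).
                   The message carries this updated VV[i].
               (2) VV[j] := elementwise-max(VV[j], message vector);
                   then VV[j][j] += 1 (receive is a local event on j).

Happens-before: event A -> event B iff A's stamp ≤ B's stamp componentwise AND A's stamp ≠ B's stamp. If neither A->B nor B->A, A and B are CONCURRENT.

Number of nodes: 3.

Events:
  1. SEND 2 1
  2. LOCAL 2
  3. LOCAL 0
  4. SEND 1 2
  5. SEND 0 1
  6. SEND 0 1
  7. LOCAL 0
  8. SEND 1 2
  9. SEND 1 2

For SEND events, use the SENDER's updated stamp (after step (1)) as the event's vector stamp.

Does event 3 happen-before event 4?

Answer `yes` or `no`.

Answer: no

Derivation:
Initial: VV[0]=[0, 0, 0]
Initial: VV[1]=[0, 0, 0]
Initial: VV[2]=[0, 0, 0]
Event 1: SEND 2->1: VV[2][2]++ -> VV[2]=[0, 0, 1], msg_vec=[0, 0, 1]; VV[1]=max(VV[1],msg_vec) then VV[1][1]++ -> VV[1]=[0, 1, 1]
Event 2: LOCAL 2: VV[2][2]++ -> VV[2]=[0, 0, 2]
Event 3: LOCAL 0: VV[0][0]++ -> VV[0]=[1, 0, 0]
Event 4: SEND 1->2: VV[1][1]++ -> VV[1]=[0, 2, 1], msg_vec=[0, 2, 1]; VV[2]=max(VV[2],msg_vec) then VV[2][2]++ -> VV[2]=[0, 2, 3]
Event 5: SEND 0->1: VV[0][0]++ -> VV[0]=[2, 0, 0], msg_vec=[2, 0, 0]; VV[1]=max(VV[1],msg_vec) then VV[1][1]++ -> VV[1]=[2, 3, 1]
Event 6: SEND 0->1: VV[0][0]++ -> VV[0]=[3, 0, 0], msg_vec=[3, 0, 0]; VV[1]=max(VV[1],msg_vec) then VV[1][1]++ -> VV[1]=[3, 4, 1]
Event 7: LOCAL 0: VV[0][0]++ -> VV[0]=[4, 0, 0]
Event 8: SEND 1->2: VV[1][1]++ -> VV[1]=[3, 5, 1], msg_vec=[3, 5, 1]; VV[2]=max(VV[2],msg_vec) then VV[2][2]++ -> VV[2]=[3, 5, 4]
Event 9: SEND 1->2: VV[1][1]++ -> VV[1]=[3, 6, 1], msg_vec=[3, 6, 1]; VV[2]=max(VV[2],msg_vec) then VV[2][2]++ -> VV[2]=[3, 6, 5]
Event 3 stamp: [1, 0, 0]
Event 4 stamp: [0, 2, 1]
[1, 0, 0] <= [0, 2, 1]? False. Equal? False. Happens-before: False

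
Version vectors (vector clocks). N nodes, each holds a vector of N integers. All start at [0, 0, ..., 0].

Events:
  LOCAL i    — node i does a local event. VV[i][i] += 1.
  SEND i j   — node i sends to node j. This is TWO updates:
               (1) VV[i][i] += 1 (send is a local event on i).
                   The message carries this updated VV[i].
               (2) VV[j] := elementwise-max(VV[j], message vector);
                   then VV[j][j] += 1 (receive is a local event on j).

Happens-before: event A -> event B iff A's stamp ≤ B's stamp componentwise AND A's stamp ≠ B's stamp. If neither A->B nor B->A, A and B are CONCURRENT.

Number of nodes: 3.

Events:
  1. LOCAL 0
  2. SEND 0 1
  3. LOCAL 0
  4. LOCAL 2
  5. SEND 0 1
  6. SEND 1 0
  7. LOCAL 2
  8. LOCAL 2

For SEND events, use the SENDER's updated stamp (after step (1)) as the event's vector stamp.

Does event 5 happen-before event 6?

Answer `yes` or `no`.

Initial: VV[0]=[0, 0, 0]
Initial: VV[1]=[0, 0, 0]
Initial: VV[2]=[0, 0, 0]
Event 1: LOCAL 0: VV[0][0]++ -> VV[0]=[1, 0, 0]
Event 2: SEND 0->1: VV[0][0]++ -> VV[0]=[2, 0, 0], msg_vec=[2, 0, 0]; VV[1]=max(VV[1],msg_vec) then VV[1][1]++ -> VV[1]=[2, 1, 0]
Event 3: LOCAL 0: VV[0][0]++ -> VV[0]=[3, 0, 0]
Event 4: LOCAL 2: VV[2][2]++ -> VV[2]=[0, 0, 1]
Event 5: SEND 0->1: VV[0][0]++ -> VV[0]=[4, 0, 0], msg_vec=[4, 0, 0]; VV[1]=max(VV[1],msg_vec) then VV[1][1]++ -> VV[1]=[4, 2, 0]
Event 6: SEND 1->0: VV[1][1]++ -> VV[1]=[4, 3, 0], msg_vec=[4, 3, 0]; VV[0]=max(VV[0],msg_vec) then VV[0][0]++ -> VV[0]=[5, 3, 0]
Event 7: LOCAL 2: VV[2][2]++ -> VV[2]=[0, 0, 2]
Event 8: LOCAL 2: VV[2][2]++ -> VV[2]=[0, 0, 3]
Event 5 stamp: [4, 0, 0]
Event 6 stamp: [4, 3, 0]
[4, 0, 0] <= [4, 3, 0]? True. Equal? False. Happens-before: True

Answer: yes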